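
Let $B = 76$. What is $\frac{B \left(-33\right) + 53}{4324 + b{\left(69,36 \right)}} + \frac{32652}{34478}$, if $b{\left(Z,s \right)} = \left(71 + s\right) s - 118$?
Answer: $\frac{89233163}{138911862} \approx 0.64237$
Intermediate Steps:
$b{\left(Z,s \right)} = -118 + s \left(71 + s\right)$ ($b{\left(Z,s \right)} = s \left(71 + s\right) - 118 = -118 + s \left(71 + s\right)$)
$\frac{B \left(-33\right) + 53}{4324 + b{\left(69,36 \right)}} + \frac{32652}{34478} = \frac{76 \left(-33\right) + 53}{4324 + \left(-118 + 36^{2} + 71 \cdot 36\right)} + \frac{32652}{34478} = \frac{-2508 + 53}{4324 + \left(-118 + 1296 + 2556\right)} + 32652 \cdot \frac{1}{34478} = - \frac{2455}{4324 + 3734} + \frac{16326}{17239} = - \frac{2455}{8058} + \frac{16326}{17239} = \frac{89233163}{138911862}$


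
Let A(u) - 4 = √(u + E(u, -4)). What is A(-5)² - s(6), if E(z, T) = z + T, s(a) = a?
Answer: -4 + 8*I*√14 ≈ -4.0 + 29.933*I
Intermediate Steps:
E(z, T) = T + z
A(u) = 4 + √(-4 + 2*u) (A(u) = 4 + √(u + (-4 + u)) = 4 + √(-4 + 2*u))
A(-5)² - s(6) = (4 + √(-4 + 2*(-5)))² - 1*6 = (4 + √(-4 - 10))² - 6 = (4 + √(-14))² - 6 = (4 + I*√14)² - 6 = -6 + (4 + I*√14)²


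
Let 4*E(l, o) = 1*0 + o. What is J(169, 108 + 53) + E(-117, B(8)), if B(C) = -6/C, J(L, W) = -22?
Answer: -355/16 ≈ -22.188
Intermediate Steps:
E(l, o) = o/4 (E(l, o) = (1*0 + o)/4 = (0 + o)/4 = o/4)
J(169, 108 + 53) + E(-117, B(8)) = -22 + (-6/8)/4 = -22 + (-6*1/8)/4 = -22 + (1/4)*(-3/4) = -22 - 3/16 = -355/16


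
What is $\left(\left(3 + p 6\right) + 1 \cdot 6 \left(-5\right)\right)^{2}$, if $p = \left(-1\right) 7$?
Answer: $4761$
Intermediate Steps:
$p = -7$
$\left(\left(3 + p 6\right) + 1 \cdot 6 \left(-5\right)\right)^{2} = \left(\left(3 - 42\right) + 1 \cdot 6 \left(-5\right)\right)^{2} = \left(\left(3 - 42\right) + 6 \left(-5\right)\right)^{2} = \left(-39 - 30\right)^{2} = \left(-69\right)^{2} = 4761$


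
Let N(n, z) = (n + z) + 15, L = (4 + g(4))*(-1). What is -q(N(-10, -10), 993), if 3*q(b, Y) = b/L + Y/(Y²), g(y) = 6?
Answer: -995/5958 ≈ -0.16700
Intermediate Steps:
L = -10 (L = (4 + 6)*(-1) = 10*(-1) = -10)
N(n, z) = 15 + n + z
q(b, Y) = -b/30 + 1/(3*Y) (q(b, Y) = (b/(-10) + Y/(Y²))/3 = (b*(-⅒) + Y/Y²)/3 = (-b/10 + 1/Y)/3 = (1/Y - b/10)/3 = -b/30 + 1/(3*Y))
-q(N(-10, -10), 993) = -(10 - 1*993*(15 - 10 - 10))/(30*993) = -(10 - 1*993*(-5))/(30*993) = -(10 + 4965)/(30*993) = -4975/(30*993) = -1*995/5958 = -995/5958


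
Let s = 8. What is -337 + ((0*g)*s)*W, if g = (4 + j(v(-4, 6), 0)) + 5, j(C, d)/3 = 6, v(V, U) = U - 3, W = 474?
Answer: -337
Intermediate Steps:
v(V, U) = -3 + U
j(C, d) = 18 (j(C, d) = 3*6 = 18)
g = 27 (g = (4 + 18) + 5 = 22 + 5 = 27)
-337 + ((0*g)*s)*W = -337 + ((0*27)*8)*474 = -337 + (0*8)*474 = -337 + 0*474 = -337 + 0 = -337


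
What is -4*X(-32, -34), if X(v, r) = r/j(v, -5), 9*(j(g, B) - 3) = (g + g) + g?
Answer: -408/23 ≈ -17.739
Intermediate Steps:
j(g, B) = 3 + g/3 (j(g, B) = 3 + ((g + g) + g)/9 = 3 + (2*g + g)/9 = 3 + (3*g)/9 = 3 + g/3)
X(v, r) = r/(3 + v/3)
-4*X(-32, -34) = -12*(-34)/(9 - 32) = -12*(-34)/(-23) = -12*(-34)*(-1)/23 = -4*102/23 = -408/23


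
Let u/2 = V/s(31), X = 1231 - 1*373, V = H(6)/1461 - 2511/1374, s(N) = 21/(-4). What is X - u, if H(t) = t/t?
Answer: 6023374646/7025949 ≈ 857.30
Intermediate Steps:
H(t) = 1
s(N) = -21/4 (s(N) = 21*(-¼) = -21/4)
V = -1222399/669138 (V = 1/1461 - 2511/1374 = 1*(1/1461) - 2511*1/1374 = 1/1461 - 837/458 = -1222399/669138 ≈ -1.8268)
X = 858 (X = 1231 - 373 = 858)
u = 4889596/7025949 (u = 2*(-1222399/(669138*(-21/4))) = 2*(-1222399/669138*(-4/21)) = 2*(2444798/7025949) = 4889596/7025949 ≈ 0.69593)
X - u = 858 - 1*4889596/7025949 = 858 - 4889596/7025949 = 6023374646/7025949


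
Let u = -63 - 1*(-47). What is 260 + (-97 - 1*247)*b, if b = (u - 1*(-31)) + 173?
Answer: -64412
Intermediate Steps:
u = -16 (u = -63 + 47 = -16)
b = 188 (b = (-16 - 1*(-31)) + 173 = (-16 + 31) + 173 = 15 + 173 = 188)
260 + (-97 - 1*247)*b = 260 + (-97 - 1*247)*188 = 260 + (-97 - 247)*188 = 260 - 344*188 = 260 - 64672 = -64412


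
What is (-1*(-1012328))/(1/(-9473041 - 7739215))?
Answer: -17424448691968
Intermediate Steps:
(-1*(-1012328))/(1/(-9473041 - 7739215)) = 1012328/(1/(-17212256)) = 1012328/(-1/17212256) = 1012328*(-17212256) = -17424448691968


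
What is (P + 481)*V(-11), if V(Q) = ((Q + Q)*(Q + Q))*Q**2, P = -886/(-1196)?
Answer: 8435587842/299 ≈ 2.8213e+7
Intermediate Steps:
P = 443/598 (P = -886*(-1/1196) = 443/598 ≈ 0.74080)
V(Q) = 4*Q**4 (V(Q) = ((2*Q)*(2*Q))*Q**2 = (4*Q**2)*Q**2 = 4*Q**4)
(P + 481)*V(-11) = (443/598 + 481)*(4*(-11)**4) = 288081*(4*14641)/598 = (288081/598)*58564 = 8435587842/299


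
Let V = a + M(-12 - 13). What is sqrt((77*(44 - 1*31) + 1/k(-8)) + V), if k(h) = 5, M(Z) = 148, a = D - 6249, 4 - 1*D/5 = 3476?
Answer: I*sqrt(561495)/5 ≈ 149.87*I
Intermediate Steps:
D = -17360 (D = 20 - 5*3476 = 20 - 17380 = -17360)
a = -23609 (a = -17360 - 6249 = -23609)
V = -23461 (V = -23609 + 148 = -23461)
sqrt((77*(44 - 1*31) + 1/k(-8)) + V) = sqrt((77*(44 - 1*31) + 1/5) - 23461) = sqrt((77*(44 - 31) + 1/5) - 23461) = sqrt((77*13 + 1/5) - 23461) = sqrt((1001 + 1/5) - 23461) = sqrt(5006/5 - 23461) = sqrt(-112299/5) = I*sqrt(561495)/5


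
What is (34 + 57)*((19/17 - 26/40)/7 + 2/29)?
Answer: 121823/9860 ≈ 12.355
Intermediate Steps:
(34 + 57)*((19/17 - 26/40)/7 + 2/29) = 91*((19*(1/17) - 26*1/40)*(1/7) + 2*(1/29)) = 91*((19/17 - 13/20)*(1/7) + 2/29) = 91*((159/340)*(1/7) + 2/29) = 91*(159/2380 + 2/29) = 91*(9371/69020) = 121823/9860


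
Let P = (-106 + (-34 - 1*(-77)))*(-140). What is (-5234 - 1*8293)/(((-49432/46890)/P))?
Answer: 4187394225/37 ≈ 1.1317e+8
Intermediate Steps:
P = 8820 (P = (-106 + (-34 + 77))*(-140) = (-106 + 43)*(-140) = -63*(-140) = 8820)
(-5234 - 1*8293)/(((-49432/46890)/P)) = (-5234 - 1*8293)/((-49432/46890/8820)) = (-5234 - 8293)/((-49432*1/46890*(1/8820))) = -13527/((-24716/23445*1/8820)) = -13527/(-6179/51696225) = -13527*(-51696225/6179) = 4187394225/37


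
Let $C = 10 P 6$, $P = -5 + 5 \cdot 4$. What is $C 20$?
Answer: $18000$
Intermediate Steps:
$P = 15$ ($P = -5 + 20 = 15$)
$C = 900$ ($C = 10 \cdot 15 \cdot 6 = 150 \cdot 6 = 900$)
$C 20 = 900 \cdot 20 = 18000$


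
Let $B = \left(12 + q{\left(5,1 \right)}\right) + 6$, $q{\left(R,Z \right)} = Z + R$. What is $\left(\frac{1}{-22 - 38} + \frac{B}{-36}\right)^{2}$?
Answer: $\frac{1681}{3600} \approx 0.46694$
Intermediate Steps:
$q{\left(R,Z \right)} = R + Z$
$B = 24$ ($B = \left(12 + \left(5 + 1\right)\right) + 6 = \left(12 + 6\right) + 6 = 18 + 6 = 24$)
$\left(\frac{1}{-22 - 38} + \frac{B}{-36}\right)^{2} = \left(\frac{1}{-22 - 38} + \frac{24}{-36}\right)^{2} = \left(\frac{1}{-60} + 24 \left(- \frac{1}{36}\right)\right)^{2} = \left(- \frac{1}{60} - \frac{2}{3}\right)^{2} = \left(- \frac{41}{60}\right)^{2} = \frac{1681}{3600}$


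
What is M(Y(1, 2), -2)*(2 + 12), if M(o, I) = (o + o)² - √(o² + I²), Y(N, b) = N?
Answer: 56 - 14*√5 ≈ 24.695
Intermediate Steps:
M(o, I) = -√(I² + o²) + 4*o² (M(o, I) = (2*o)² - √(I² + o²) = 4*o² - √(I² + o²) = -√(I² + o²) + 4*o²)
M(Y(1, 2), -2)*(2 + 12) = (-√((-2)² + 1²) + 4*1²)*(2 + 12) = (-√(4 + 1) + 4*1)*14 = (-√5 + 4)*14 = (4 - √5)*14 = 56 - 14*√5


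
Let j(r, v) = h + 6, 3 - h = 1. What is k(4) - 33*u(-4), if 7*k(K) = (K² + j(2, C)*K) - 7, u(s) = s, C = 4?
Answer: 965/7 ≈ 137.86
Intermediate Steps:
h = 2 (h = 3 - 1*1 = 3 - 1 = 2)
j(r, v) = 8 (j(r, v) = 2 + 6 = 8)
k(K) = -1 + K²/7 + 8*K/7 (k(K) = ((K² + 8*K) - 7)/7 = (-7 + K² + 8*K)/7 = -1 + K²/7 + 8*K/7)
k(4) - 33*u(-4) = (-1 + (⅐)*4² + (8/7)*4) - 33*(-4) = (-1 + (⅐)*16 + 32/7) + 132 = (-1 + 16/7 + 32/7) + 132 = 41/7 + 132 = 965/7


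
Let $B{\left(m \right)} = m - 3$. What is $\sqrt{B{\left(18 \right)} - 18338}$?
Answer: $i \sqrt{18323} \approx 135.36 i$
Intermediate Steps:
$B{\left(m \right)} = -3 + m$
$\sqrt{B{\left(18 \right)} - 18338} = \sqrt{\left(-3 + 18\right) - 18338} = \sqrt{15 - 18338} = \sqrt{-18323} = i \sqrt{18323}$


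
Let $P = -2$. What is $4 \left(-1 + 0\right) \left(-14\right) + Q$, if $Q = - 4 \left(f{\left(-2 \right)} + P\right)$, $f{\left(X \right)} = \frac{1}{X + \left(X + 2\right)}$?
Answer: $66$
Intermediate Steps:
$f{\left(X \right)} = \frac{1}{2 + 2 X}$ ($f{\left(X \right)} = \frac{1}{X + \left(2 + X\right)} = \frac{1}{2 + 2 X}$)
$Q = 10$ ($Q = - 4 \left(\frac{1}{2 \left(1 - 2\right)} - 2\right) = - 4 \left(\frac{1}{2 \left(-1\right)} - 2\right) = - 4 \left(\frac{1}{2} \left(-1\right) - 2\right) = - 4 \left(- \frac{1}{2} - 2\right) = \left(-4\right) \left(- \frac{5}{2}\right) = 10$)
$4 \left(-1 + 0\right) \left(-14\right) + Q = 4 \left(-1 + 0\right) \left(-14\right) + 10 = 4 \left(-1\right) \left(-14\right) + 10 = \left(-4\right) \left(-14\right) + 10 = 56 + 10 = 66$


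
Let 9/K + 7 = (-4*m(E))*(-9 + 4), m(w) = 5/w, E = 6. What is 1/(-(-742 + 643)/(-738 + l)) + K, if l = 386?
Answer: -685/261 ≈ -2.6245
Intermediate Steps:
K = 27/29 (K = 9/(-7 + (-20/6)*(-9 + 4)) = 9/(-7 - 20/6*(-5)) = 9/(-7 - 4*⅚*(-5)) = 9/(-7 - 10/3*(-5)) = 9/(-7 + 50/3) = 9/(29/3) = 9*(3/29) = 27/29 ≈ 0.93103)
1/(-(-742 + 643)/(-738 + l)) + K = 1/(-(-742 + 643)/(-738 + 386)) + 27/29 = 1/(-(-99)/(-352)) + 27/29 = 1/(-(-99)*(-1)/352) + 27/29 = 1/(-1*9/32) + 27/29 = 1/(-9/32) + 27/29 = -32/9 + 27/29 = -685/261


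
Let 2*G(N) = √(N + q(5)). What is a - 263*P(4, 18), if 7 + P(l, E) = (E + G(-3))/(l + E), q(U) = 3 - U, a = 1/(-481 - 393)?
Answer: 15630605/9614 - 263*I*√5/44 ≈ 1625.8 - 13.366*I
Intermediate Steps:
a = -1/874 (a = 1/(-874) = -1/874 ≈ -0.0011442)
G(N) = √(-2 + N)/2 (G(N) = √(N + (3 - 1*5))/2 = √(N + (3 - 5))/2 = √(N - 2)/2 = √(-2 + N)/2)
P(l, E) = -7 + (E + I*√5/2)/(E + l) (P(l, E) = -7 + (E + √(-2 - 3)/2)/(l + E) = -7 + (E + √(-5)/2)/(E + l) = -7 + (E + (I*√5)/2)/(E + l) = -7 + (E + I*√5/2)/(E + l))
a - 263*P(4, 18) = -1/874 - 263*(-7*4 - 6*18 + I*√5/2)/(18 + 4) = -1/874 - 263*(-28 - 108 + I*√5/2)/22 = -1/874 - 263*(-136 + I*√5/2)/22 = -1/874 - 263*(-68/11 + I*√5/44) = -1/874 + (17884/11 - 263*I*√5/44) = 15630605/9614 - 263*I*√5/44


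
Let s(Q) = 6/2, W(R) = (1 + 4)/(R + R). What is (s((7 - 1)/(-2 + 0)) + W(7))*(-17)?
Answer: -799/14 ≈ -57.071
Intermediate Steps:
W(R) = 5/(2*R) (W(R) = 5/((2*R)) = 5*(1/(2*R)) = 5/(2*R))
s(Q) = 3 (s(Q) = 6*(½) = 3)
(s((7 - 1)/(-2 + 0)) + W(7))*(-17) = (3 + (5/2)/7)*(-17) = (3 + (5/2)*(⅐))*(-17) = (3 + 5/14)*(-17) = (47/14)*(-17) = -799/14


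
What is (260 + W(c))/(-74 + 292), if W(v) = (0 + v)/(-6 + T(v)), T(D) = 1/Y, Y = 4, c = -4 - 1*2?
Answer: 3002/2507 ≈ 1.1974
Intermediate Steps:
c = -6 (c = -4 - 2 = -6)
T(D) = ¼ (T(D) = 1/4 = ¼)
W(v) = -4*v/23 (W(v) = (0 + v)/(-6 + ¼) = v/(-23/4) = v*(-4/23) = -4*v/23)
(260 + W(c))/(-74 + 292) = (260 - 4/23*(-6))/(-74 + 292) = (260 + 24/23)/218 = (1/218)*(6004/23) = 3002/2507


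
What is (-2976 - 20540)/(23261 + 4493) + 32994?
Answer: 457845980/13877 ≈ 32993.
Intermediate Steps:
(-2976 - 20540)/(23261 + 4493) + 32994 = -23516/27754 + 32994 = -23516*1/27754 + 32994 = -11758/13877 + 32994 = 457845980/13877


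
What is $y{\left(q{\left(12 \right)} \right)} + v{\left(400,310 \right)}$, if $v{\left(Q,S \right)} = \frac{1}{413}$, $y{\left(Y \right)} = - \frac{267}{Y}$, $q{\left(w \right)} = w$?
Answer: $- \frac{36753}{1652} \approx -22.248$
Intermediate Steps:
$v{\left(Q,S \right)} = \frac{1}{413}$
$y{\left(q{\left(12 \right)} \right)} + v{\left(400,310 \right)} = - \frac{267}{12} + \frac{1}{413} = \left(-267\right) \frac{1}{12} + \frac{1}{413} = - \frac{89}{4} + \frac{1}{413} = - \frac{36753}{1652}$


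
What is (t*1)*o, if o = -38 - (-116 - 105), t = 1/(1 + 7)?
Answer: 183/8 ≈ 22.875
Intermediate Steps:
t = ⅛ (t = 1/8 = ⅛ ≈ 0.12500)
o = 183 (o = -38 - 1*(-221) = -38 + 221 = 183)
(t*1)*o = ((⅛)*1)*183 = (⅛)*183 = 183/8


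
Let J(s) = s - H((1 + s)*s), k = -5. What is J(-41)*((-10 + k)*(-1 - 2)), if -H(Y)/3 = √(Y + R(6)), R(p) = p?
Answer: -1845 + 135*√1646 ≈ 3632.1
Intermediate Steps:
H(Y) = -3*√(6 + Y) (H(Y) = -3*√(Y + 6) = -3*√(6 + Y))
J(s) = s + 3*√(6 + s*(1 + s)) (J(s) = s - (-3)*√(6 + (1 + s)*s) = s - (-3)*√(6 + s*(1 + s)) = s + 3*√(6 + s*(1 + s)))
J(-41)*((-10 + k)*(-1 - 2)) = (-41 + 3*√(6 - 41*(1 - 41)))*((-10 - 5)*(-1 - 2)) = (-41 + 3*√(6 - 41*(-40)))*(-15*(-3)) = (-41 + 3*√(6 + 1640))*45 = (-41 + 3*√1646)*45 = -1845 + 135*√1646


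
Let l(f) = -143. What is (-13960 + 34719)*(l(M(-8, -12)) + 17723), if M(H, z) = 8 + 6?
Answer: 364943220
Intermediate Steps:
M(H, z) = 14
(-13960 + 34719)*(l(M(-8, -12)) + 17723) = (-13960 + 34719)*(-143 + 17723) = 20759*17580 = 364943220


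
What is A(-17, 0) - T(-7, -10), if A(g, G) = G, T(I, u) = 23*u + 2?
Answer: 228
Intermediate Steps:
T(I, u) = 2 + 23*u
A(-17, 0) - T(-7, -10) = 0 - (2 + 23*(-10)) = 0 - (2 - 230) = 0 - 1*(-228) = 0 + 228 = 228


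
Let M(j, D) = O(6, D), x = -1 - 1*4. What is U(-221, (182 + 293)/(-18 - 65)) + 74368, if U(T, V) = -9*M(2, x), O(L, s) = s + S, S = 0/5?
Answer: 74413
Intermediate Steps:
x = -5 (x = -1 - 4 = -5)
S = 0 (S = 0*(⅕) = 0)
O(L, s) = s (O(L, s) = s + 0 = s)
M(j, D) = D
U(T, V) = 45 (U(T, V) = -9*(-5) = 45)
U(-221, (182 + 293)/(-18 - 65)) + 74368 = 45 + 74368 = 74413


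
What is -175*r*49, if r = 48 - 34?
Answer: -120050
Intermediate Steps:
r = 14
-175*r*49 = -175*14*49 = -2450*49 = -120050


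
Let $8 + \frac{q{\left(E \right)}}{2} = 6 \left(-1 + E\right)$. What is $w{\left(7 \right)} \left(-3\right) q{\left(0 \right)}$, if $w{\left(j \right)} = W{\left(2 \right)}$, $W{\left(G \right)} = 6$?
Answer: $504$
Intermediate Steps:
$q{\left(E \right)} = -28 + 12 E$ ($q{\left(E \right)} = -16 + 2 \cdot 6 \left(-1 + E\right) = -16 + 2 \left(-6 + 6 E\right) = -16 + \left(-12 + 12 E\right) = -28 + 12 E$)
$w{\left(j \right)} = 6$
$w{\left(7 \right)} \left(-3\right) q{\left(0 \right)} = 6 \left(-3\right) \left(-28 + 12 \cdot 0\right) = - 18 \left(-28 + 0\right) = \left(-18\right) \left(-28\right) = 504$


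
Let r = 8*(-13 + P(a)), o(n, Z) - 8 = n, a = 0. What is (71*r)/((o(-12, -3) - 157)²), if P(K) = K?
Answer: -7384/25921 ≈ -0.28487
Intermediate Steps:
o(n, Z) = 8 + n
r = -104 (r = 8*(-13 + 0) = 8*(-13) = -104)
(71*r)/((o(-12, -3) - 157)²) = (71*(-104))/(((8 - 12) - 157)²) = -7384/(-4 - 157)² = -7384/((-161)²) = -7384/25921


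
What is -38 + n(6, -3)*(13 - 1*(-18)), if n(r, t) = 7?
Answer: 179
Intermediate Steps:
-38 + n(6, -3)*(13 - 1*(-18)) = -38 + 7*(13 - 1*(-18)) = -38 + 7*(13 + 18) = -38 + 7*31 = -38 + 217 = 179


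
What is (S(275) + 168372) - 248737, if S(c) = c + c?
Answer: -79815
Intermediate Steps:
S(c) = 2*c
(S(275) + 168372) - 248737 = (2*275 + 168372) - 248737 = (550 + 168372) - 248737 = 168922 - 248737 = -79815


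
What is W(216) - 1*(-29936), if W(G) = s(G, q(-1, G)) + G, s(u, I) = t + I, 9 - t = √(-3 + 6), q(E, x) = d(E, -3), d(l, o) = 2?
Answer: 30163 - √3 ≈ 30161.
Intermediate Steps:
q(E, x) = 2
t = 9 - √3 (t = 9 - √(-3 + 6) = 9 - √3 ≈ 7.2680)
s(u, I) = 9 + I - √3 (s(u, I) = (9 - √3) + I = 9 + I - √3)
W(G) = 11 + G - √3 (W(G) = (9 + 2 - √3) + G = (11 - √3) + G = 11 + G - √3)
W(216) - 1*(-29936) = (11 + 216 - √3) - 1*(-29936) = (227 - √3) + 29936 = 30163 - √3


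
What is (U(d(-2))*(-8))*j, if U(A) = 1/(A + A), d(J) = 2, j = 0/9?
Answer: 0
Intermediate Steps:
j = 0 (j = 0*(⅑) = 0)
U(A) = 1/(2*A)
(U(d(-2))*(-8))*j = (((½)/2)*(-8))*0 = (((½)*(½))*(-8))*0 = ((¼)*(-8))*0 = -2*0 = 0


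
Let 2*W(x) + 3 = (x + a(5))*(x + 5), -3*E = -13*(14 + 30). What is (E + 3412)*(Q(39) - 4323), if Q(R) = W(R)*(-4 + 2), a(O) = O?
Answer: -67614848/3 ≈ -2.2538e+7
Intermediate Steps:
E = 572/3 (E = -(-13)*(14 + 30)/3 = -(-13)*44/3 = -⅓*(-572) = 572/3 ≈ 190.67)
W(x) = -3/2 + (5 + x)²/2 (W(x) = -3/2 + ((x + 5)*(x + 5))/2 = -3/2 + ((5 + x)*(5 + x))/2 = -3/2 + (5 + x)²/2)
Q(R) = -22 - R² - 10*R (Q(R) = (11 + R²/2 + 5*R)*(-4 + 2) = (11 + R²/2 + 5*R)*(-2) = -22 - R² - 10*R)
(E + 3412)*(Q(39) - 4323) = (572/3 + 3412)*((-22 - 1*39² - 10*39) - 4323) = 10808*((-22 - 1*1521 - 390) - 4323)/3 = 10808*((-22 - 1521 - 390) - 4323)/3 = 10808*(-1933 - 4323)/3 = (10808/3)*(-6256) = -67614848/3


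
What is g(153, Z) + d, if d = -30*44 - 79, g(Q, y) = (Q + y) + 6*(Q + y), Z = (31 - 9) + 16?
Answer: -62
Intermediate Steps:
Z = 38 (Z = 22 + 16 = 38)
g(Q, y) = 7*Q + 7*y (g(Q, y) = (Q + y) + (6*Q + 6*y) = 7*Q + 7*y)
d = -1399 (d = -1320 - 79 = -1399)
g(153, Z) + d = (7*153 + 7*38) - 1399 = (1071 + 266) - 1399 = 1337 - 1399 = -62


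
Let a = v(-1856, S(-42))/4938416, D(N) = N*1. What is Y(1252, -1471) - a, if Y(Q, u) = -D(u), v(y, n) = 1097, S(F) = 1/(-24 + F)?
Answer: 7264408839/4938416 ≈ 1471.0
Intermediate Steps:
D(N) = N
Y(Q, u) = -u
a = 1097/4938416 ≈ 0.00022214
Y(1252, -1471) - a = -1*(-1471) - 1*1097/4938416 = 1471 - 1097/4938416 = 7264408839/4938416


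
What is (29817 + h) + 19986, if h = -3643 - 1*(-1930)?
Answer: 48090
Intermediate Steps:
h = -1713 (h = -3643 + 1930 = -1713)
(29817 + h) + 19986 = (29817 - 1713) + 19986 = 28104 + 19986 = 48090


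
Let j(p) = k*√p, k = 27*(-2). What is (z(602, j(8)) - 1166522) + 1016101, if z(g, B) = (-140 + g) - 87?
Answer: -150046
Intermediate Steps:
k = -54
j(p) = -54*√p
z(g, B) = -227 + g
(z(602, j(8)) - 1166522) + 1016101 = ((-227 + 602) - 1166522) + 1016101 = (375 - 1166522) + 1016101 = -1166147 + 1016101 = -150046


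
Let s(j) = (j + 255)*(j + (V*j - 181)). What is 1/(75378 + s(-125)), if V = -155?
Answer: 1/2554348 ≈ 3.9149e-7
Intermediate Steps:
s(j) = (-181 - 154*j)*(255 + j) (s(j) = (j + 255)*(j + (-155*j - 181)) = (255 + j)*(j + (-181 - 155*j)) = (255 + j)*(-181 - 154*j) = (-181 - 154*j)*(255 + j))
1/(75378 + s(-125)) = 1/(75378 + (-46155 - 39451*(-125) - 154*(-125)²)) = 1/(75378 + (-46155 + 4931375 - 154*15625)) = 1/(75378 + (-46155 + 4931375 - 2406250)) = 1/(75378 + 2478970) = 1/2554348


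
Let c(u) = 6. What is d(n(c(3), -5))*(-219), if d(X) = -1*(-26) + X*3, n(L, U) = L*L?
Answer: -29346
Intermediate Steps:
n(L, U) = L²
d(X) = 26 + 3*X
d(n(c(3), -5))*(-219) = (26 + 3*6²)*(-219) = (26 + 3*36)*(-219) = (26 + 108)*(-219) = 134*(-219) = -29346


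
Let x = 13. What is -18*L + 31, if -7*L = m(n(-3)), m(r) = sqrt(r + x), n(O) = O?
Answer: 31 + 18*sqrt(10)/7 ≈ 39.132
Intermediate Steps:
m(r) = sqrt(13 + r) (m(r) = sqrt(r + 13) = sqrt(13 + r))
L = -sqrt(10)/7 (L = -sqrt(13 - 3)/7 = -sqrt(10)/7 ≈ -0.45175)
-18*L + 31 = -(-18)*sqrt(10)/7 + 31 = 18*sqrt(10)/7 + 31 = 31 + 18*sqrt(10)/7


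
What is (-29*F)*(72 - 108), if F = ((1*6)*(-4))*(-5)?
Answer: 125280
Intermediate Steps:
F = 120 (F = (6*(-4))*(-5) = -24*(-5) = 120)
(-29*F)*(72 - 108) = (-29*120)*(72 - 108) = -3480*(-36) = 125280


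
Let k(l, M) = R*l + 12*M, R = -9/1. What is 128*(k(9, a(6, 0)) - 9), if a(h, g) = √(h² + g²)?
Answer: -2304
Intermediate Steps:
a(h, g) = √(g² + h²)
R = -9 (R = -9*1 = -9)
k(l, M) = -9*l + 12*M
128*(k(9, a(6, 0)) - 9) = 128*((-9*9 + 12*√(0² + 6²)) - 9) = 128*((-81 + 12*√(0 + 36)) - 9) = 128*((-81 + 12*√36) - 9) = 128*((-81 + 12*6) - 9) = 128*((-81 + 72) - 9) = 128*(-9 - 9) = 128*(-18) = -2304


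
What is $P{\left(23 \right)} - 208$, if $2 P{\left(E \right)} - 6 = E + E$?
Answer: $-182$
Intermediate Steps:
$P{\left(E \right)} = 3 + E$ ($P{\left(E \right)} = 3 + \frac{E + E}{2} = 3 + \frac{2 E}{2} = 3 + E$)
$P{\left(23 \right)} - 208 = \left(3 + 23\right) - 208 = 26 - 208 = -182$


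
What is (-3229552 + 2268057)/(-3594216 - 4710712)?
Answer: 961495/8304928 ≈ 0.11577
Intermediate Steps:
(-3229552 + 2268057)/(-3594216 - 4710712) = -961495/(-8304928) = -961495*(-1/8304928) = 961495/8304928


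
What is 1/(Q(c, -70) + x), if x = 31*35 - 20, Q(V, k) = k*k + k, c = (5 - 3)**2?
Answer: 1/5895 ≈ 0.00016964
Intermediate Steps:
c = 4 (c = 2**2 = 4)
Q(V, k) = k + k**2 (Q(V, k) = k**2 + k = k + k**2)
x = 1065 (x = 1085 - 20 = 1065)
1/(Q(c, -70) + x) = 1/(-70*(1 - 70) + 1065) = 1/(-70*(-69) + 1065) = 1/(4830 + 1065) = 1/5895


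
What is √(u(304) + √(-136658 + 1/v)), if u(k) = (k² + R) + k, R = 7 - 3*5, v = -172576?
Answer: √(43143638971008 + 10786*I*√254375848423074)/21572 ≈ 304.49 + 0.60704*I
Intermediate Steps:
R = -8 (R = 7 - 15 = -8)
u(k) = -8 + k + k² (u(k) = (k² - 8) + k = (-8 + k²) + k = -8 + k + k²)
√(u(304) + √(-136658 + 1/v)) = √((-8 + 304 + 304²) + √(-136658 + 1/(-172576))) = √((-8 + 304 + 92416) + √(-136658 - 1/172576)) = √(92712 + √(-23583891009/172576)) = √(92712 + I*√254375848423074/43144)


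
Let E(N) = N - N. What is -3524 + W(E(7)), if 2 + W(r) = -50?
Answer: -3576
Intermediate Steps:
E(N) = 0
W(r) = -52 (W(r) = -2 - 50 = -52)
-3524 + W(E(7)) = -3524 - 52 = -3576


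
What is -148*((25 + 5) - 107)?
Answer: 11396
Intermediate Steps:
-148*((25 + 5) - 107) = -148*(30 - 107) = -148*(-77) = 11396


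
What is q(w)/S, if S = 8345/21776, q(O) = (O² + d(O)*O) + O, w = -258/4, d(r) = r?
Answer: 179782656/8345 ≈ 21544.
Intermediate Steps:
w = -129/2 (w = -258*¼ = -129/2 ≈ -64.500)
q(O) = O + 2*O² (q(O) = (O² + O*O) + O = (O² + O²) + O = 2*O² + O = O + 2*O²)
S = 8345/21776 (S = 8345*(1/21776) = 8345/21776 ≈ 0.38322)
q(w)/S = (-129*(1 + 2*(-129/2))/2)/(8345/21776) = -129*(1 - 129)/2*(21776/8345) = -129/2*(-128)*(21776/8345) = 8256*(21776/8345) = 179782656/8345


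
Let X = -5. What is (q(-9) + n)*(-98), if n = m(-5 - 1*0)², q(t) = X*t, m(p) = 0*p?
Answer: -4410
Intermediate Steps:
m(p) = 0
q(t) = -5*t
n = 0 (n = 0² = 0)
(q(-9) + n)*(-98) = (-5*(-9) + 0)*(-98) = (45 + 0)*(-98) = 45*(-98) = -4410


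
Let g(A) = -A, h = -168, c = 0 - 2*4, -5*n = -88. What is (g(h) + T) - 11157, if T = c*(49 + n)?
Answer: -57609/5 ≈ -11522.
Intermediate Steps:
n = 88/5 (n = -⅕*(-88) = 88/5 ≈ 17.600)
c = -8 (c = 0 - 8 = -8)
T = -2664/5 (T = -8*(49 + 88/5) = -8*333/5 = -2664/5 ≈ -532.80)
(g(h) + T) - 11157 = (-1*(-168) - 2664/5) - 11157 = (168 - 2664/5) - 11157 = -1824/5 - 11157 = -57609/5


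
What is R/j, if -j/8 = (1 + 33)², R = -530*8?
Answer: 265/578 ≈ 0.45848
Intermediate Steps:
R = -4240
j = -9248 (j = -8*(1 + 33)² = -8*34² = -8*1156 = -9248)
R/j = -4240/(-9248) = -4240*(-1/9248) = 265/578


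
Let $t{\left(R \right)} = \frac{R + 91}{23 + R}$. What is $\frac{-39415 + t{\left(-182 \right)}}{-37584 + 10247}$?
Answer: $\frac{6266894}{4346583} \approx 1.4418$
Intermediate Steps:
$t{\left(R \right)} = \frac{91 + R}{23 + R}$
$\frac{-39415 + t{\left(-182 \right)}}{-37584 + 10247} = \frac{-39415 + \frac{91 - 182}{23 - 182}}{-37584 + 10247} = \frac{-39415 + \frac{1}{-159} \left(-91\right)}{-27337} = \left(-39415 - - \frac{91}{159}\right) \left(- \frac{1}{27337}\right) = \left(-39415 + \frac{91}{159}\right) \left(- \frac{1}{27337}\right) = \left(- \frac{6266894}{159}\right) \left(- \frac{1}{27337}\right) = \frac{6266894}{4346583}$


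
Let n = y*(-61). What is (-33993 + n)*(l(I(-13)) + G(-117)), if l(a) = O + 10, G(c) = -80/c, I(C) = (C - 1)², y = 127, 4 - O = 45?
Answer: 148051780/117 ≈ 1.2654e+6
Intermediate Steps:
O = -41 (O = 4 - 1*45 = 4 - 45 = -41)
n = -7747 (n = 127*(-61) = -7747)
I(C) = (-1 + C)²
l(a) = -31 (l(a) = -41 + 10 = -31)
(-33993 + n)*(l(I(-13)) + G(-117)) = (-33993 - 7747)*(-31 - 80/(-117)) = -41740*(-31 - 80*(-1/117)) = -41740*(-31 + 80/117) = -41740*(-3547/117) = 148051780/117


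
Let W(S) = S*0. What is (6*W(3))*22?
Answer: 0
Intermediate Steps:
W(S) = 0
(6*W(3))*22 = (6*0)*22 = 0*22 = 0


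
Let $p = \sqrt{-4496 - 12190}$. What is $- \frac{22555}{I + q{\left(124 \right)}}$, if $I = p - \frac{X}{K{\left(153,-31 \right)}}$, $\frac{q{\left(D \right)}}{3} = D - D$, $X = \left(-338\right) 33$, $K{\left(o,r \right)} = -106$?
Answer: $\frac{2222276485}{25991301} + \frac{63356995 i \sqrt{206}}{8663767} \approx 85.501 + 104.96 i$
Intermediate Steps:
$X = -11154$
$p = 9 i \sqrt{206}$ ($p = \sqrt{-16686} = 9 i \sqrt{206} \approx 129.17 i$)
$q{\left(D \right)} = 0$ ($q{\left(D \right)} = 3 \left(D - D\right) = 3 \cdot 0 = 0$)
$I = - \frac{5577}{53} + 9 i \sqrt{206}$ ($I = 9 i \sqrt{206} - - \frac{11154}{-106} = 9 i \sqrt{206} - \left(-11154\right) \left(- \frac{1}{106}\right) = 9 i \sqrt{206} - \frac{5577}{53} = - \frac{5577}{53} + 9 i \sqrt{206} \approx -105.23 + 129.17 i$)
$- \frac{22555}{I + q{\left(124 \right)}} = - \frac{22555}{\left(- \frac{5577}{53} + 9 i \sqrt{206}\right) + 0} = - \frac{22555}{- \frac{5577}{53} + 9 i \sqrt{206}}$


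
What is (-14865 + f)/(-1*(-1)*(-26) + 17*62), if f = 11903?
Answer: -1481/514 ≈ -2.8813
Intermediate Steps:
(-14865 + f)/(-1*(-1)*(-26) + 17*62) = (-14865 + 11903)/(-1*(-1)*(-26) + 17*62) = -2962/(1*(-26) + 1054) = -2962/(-26 + 1054) = -2962/1028 = -2962*1/1028 = -1481/514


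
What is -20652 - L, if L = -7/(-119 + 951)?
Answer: -17182457/832 ≈ -20652.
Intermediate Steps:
L = -7/832 ≈ -0.0084135
-20652 - L = -20652 - 1*(-7/832) = -20652 + 7/832 = -17182457/832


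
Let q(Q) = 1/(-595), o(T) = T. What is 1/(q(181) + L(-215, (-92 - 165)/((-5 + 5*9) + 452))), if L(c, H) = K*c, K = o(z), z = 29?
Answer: -595/3709826 ≈ -0.00016038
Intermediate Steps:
K = 29
q(Q) = -1/595
L(c, H) = 29*c
1/(q(181) + L(-215, (-92 - 165)/((-5 + 5*9) + 452))) = 1/(-1/595 + 29*(-215)) = 1/(-1/595 - 6235) = 1/(-3709826/595) = -595/3709826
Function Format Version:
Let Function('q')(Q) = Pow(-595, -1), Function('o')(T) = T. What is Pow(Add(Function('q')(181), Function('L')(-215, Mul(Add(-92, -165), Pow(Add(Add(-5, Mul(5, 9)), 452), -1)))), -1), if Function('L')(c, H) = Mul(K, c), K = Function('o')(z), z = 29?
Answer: Rational(-595, 3709826) ≈ -0.00016038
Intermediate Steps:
K = 29
Function('q')(Q) = Rational(-1, 595)
Function('L')(c, H) = Mul(29, c)
Pow(Add(Function('q')(181), Function('L')(-215, Mul(Add(-92, -165), Pow(Add(Add(-5, Mul(5, 9)), 452), -1)))), -1) = Pow(Add(Rational(-1, 595), Mul(29, -215)), -1) = Pow(Add(Rational(-1, 595), -6235), -1) = Pow(Rational(-3709826, 595), -1) = Rational(-595, 3709826)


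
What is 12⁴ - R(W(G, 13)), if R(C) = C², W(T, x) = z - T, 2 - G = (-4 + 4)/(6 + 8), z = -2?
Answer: 20720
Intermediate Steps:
G = 2 (G = 2 - (-4 + 4)/(6 + 8) = 2 - 0/14 = 2 - 1*0 = 2 + 0 = 2)
W(T, x) = -2 - T
12⁴ - R(W(G, 13)) = 12⁴ - (-2 - 1*2)² = 20736 - (-2 - 2)² = 20736 - 1*(-4)² = 20736 - 1*16 = 20736 - 16 = 20720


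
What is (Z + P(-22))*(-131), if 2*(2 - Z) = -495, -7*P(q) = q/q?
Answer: -457321/14 ≈ -32666.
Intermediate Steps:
P(q) = -⅐ (P(q) = -q/(7*q) = -⅐*1 = -⅐)
Z = 499/2 (Z = 2 - ½*(-495) = 2 + 495/2 = 499/2 ≈ 249.50)
(Z + P(-22))*(-131) = (499/2 - ⅐)*(-131) = (3491/14)*(-131) = -457321/14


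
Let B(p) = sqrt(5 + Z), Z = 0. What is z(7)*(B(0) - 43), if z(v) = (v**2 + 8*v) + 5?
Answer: -4730 + 110*sqrt(5) ≈ -4484.0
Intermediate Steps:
B(p) = sqrt(5) (B(p) = sqrt(5 + 0) = sqrt(5))
z(v) = 5 + v**2 + 8*v
z(7)*(B(0) - 43) = (5 + 7**2 + 8*7)*(sqrt(5) - 43) = (5 + 49 + 56)*(-43 + sqrt(5)) = 110*(-43 + sqrt(5)) = -4730 + 110*sqrt(5)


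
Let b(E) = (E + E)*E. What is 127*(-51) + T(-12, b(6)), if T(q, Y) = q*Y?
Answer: -7341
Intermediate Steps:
b(E) = 2*E² (b(E) = (2*E)*E = 2*E²)
T(q, Y) = Y*q
127*(-51) + T(-12, b(6)) = 127*(-51) + (2*6²)*(-12) = -6477 + (2*36)*(-12) = -6477 + 72*(-12) = -6477 - 864 = -7341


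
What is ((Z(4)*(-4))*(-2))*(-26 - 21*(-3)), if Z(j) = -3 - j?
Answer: -2072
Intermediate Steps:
((Z(4)*(-4))*(-2))*(-26 - 21*(-3)) = (((-3 - 1*4)*(-4))*(-2))*(-26 - 21*(-3)) = (((-3 - 4)*(-4))*(-2))*(-26 + 63) = (-7*(-4)*(-2))*37 = (28*(-2))*37 = -56*37 = -2072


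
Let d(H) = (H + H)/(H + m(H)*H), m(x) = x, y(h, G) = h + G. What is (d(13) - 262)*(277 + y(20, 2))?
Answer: -548067/7 ≈ -78295.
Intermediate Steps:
y(h, G) = G + h
d(H) = 2*H/(H + H²) (d(H) = (H + H)/(H + H*H) = (2*H)/(H + H²) = 2*H/(H + H²))
(d(13) - 262)*(277 + y(20, 2)) = (2/(1 + 13) - 262)*(277 + (2 + 20)) = (2/14 - 262)*(277 + 22) = (2*(1/14) - 262)*299 = (⅐ - 262)*299 = -1833/7*299 = -548067/7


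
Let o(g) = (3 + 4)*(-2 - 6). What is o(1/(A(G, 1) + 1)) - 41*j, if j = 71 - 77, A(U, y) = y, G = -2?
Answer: 190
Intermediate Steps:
j = -6
o(g) = -56 (o(g) = 7*(-8) = -56)
o(1/(A(G, 1) + 1)) - 41*j = -56 - 41*(-6) = -56 + 246 = 190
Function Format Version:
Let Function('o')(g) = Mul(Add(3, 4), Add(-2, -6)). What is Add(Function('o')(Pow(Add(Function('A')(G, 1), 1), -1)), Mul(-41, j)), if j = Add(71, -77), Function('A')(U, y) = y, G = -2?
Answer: 190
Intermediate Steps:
j = -6
Function('o')(g) = -56 (Function('o')(g) = Mul(7, -8) = -56)
Add(Function('o')(Pow(Add(Function('A')(G, 1), 1), -1)), Mul(-41, j)) = Add(-56, Mul(-41, -6)) = Add(-56, 246) = 190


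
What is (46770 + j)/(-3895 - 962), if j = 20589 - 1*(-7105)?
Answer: -74464/4857 ≈ -15.331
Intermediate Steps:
j = 27694 (j = 20589 + 7105 = 27694)
(46770 + j)/(-3895 - 962) = (46770 + 27694)/(-3895 - 962) = 74464/(-4857) = 74464*(-1/4857) = -74464/4857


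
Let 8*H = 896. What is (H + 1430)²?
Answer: 2377764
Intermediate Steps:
H = 112 (H = (⅛)*896 = 112)
(H + 1430)² = (112 + 1430)² = 1542² = 2377764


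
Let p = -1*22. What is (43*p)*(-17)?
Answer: 16082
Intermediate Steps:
p = -22
(43*p)*(-17) = (43*(-22))*(-17) = -946*(-17) = 16082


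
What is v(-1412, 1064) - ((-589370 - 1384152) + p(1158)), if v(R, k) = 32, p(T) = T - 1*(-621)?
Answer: 1971775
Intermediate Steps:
p(T) = 621 + T (p(T) = T + 621 = 621 + T)
v(-1412, 1064) - ((-589370 - 1384152) + p(1158)) = 32 - ((-589370 - 1384152) + (621 + 1158)) = 32 - (-1973522 + 1779) = 32 - 1*(-1971743) = 32 + 1971743 = 1971775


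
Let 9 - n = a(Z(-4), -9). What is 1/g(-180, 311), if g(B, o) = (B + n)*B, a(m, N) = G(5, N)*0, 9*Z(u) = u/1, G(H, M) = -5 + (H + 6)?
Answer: 1/30780 ≈ 3.2489e-5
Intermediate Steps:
G(H, M) = 1 + H (G(H, M) = -5 + (6 + H) = 1 + H)
Z(u) = u/9 (Z(u) = (u/1)/9 = (u*1)/9 = u/9)
a(m, N) = 0 (a(m, N) = (1 + 5)*0 = 6*0 = 0)
n = 9 (n = 9 - 1*0 = 9 + 0 = 9)
g(B, o) = B*(9 + B) (g(B, o) = (B + 9)*B = (9 + B)*B = B*(9 + B))
1/g(-180, 311) = 1/(-180*(9 - 180)) = 1/(-180*(-171)) = 1/30780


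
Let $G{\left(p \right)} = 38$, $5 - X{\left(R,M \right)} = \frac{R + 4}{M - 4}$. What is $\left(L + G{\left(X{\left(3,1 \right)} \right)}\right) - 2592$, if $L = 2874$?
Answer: $320$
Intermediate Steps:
$X{\left(R,M \right)} = 5 - \frac{4 + R}{-4 + M}$ ($X{\left(R,M \right)} = 5 - \frac{R + 4}{M - 4} = 5 - \frac{4 + R}{-4 + M}$)
$\left(L + G{\left(X{\left(3,1 \right)} \right)}\right) - 2592 = \left(2874 + 38\right) - 2592 = 2912 - 2592 = 320$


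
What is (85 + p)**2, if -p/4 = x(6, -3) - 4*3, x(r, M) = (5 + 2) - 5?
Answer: 15625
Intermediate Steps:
x(r, M) = 2 (x(r, M) = 7 - 5 = 2)
p = 40 (p = -4*(2 - 4*3) = -4*(2 - 12) = -4*(-10) = 40)
(85 + p)**2 = (85 + 40)**2 = 125**2 = 15625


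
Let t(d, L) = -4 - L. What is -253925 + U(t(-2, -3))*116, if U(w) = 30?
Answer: -250445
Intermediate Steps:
-253925 + U(t(-2, -3))*116 = -253925 + 30*116 = -253925 + 3480 = -250445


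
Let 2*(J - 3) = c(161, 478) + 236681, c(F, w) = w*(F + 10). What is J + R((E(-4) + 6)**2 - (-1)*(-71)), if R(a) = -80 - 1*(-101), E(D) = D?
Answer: 318467/2 ≈ 1.5923e+5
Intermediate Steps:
c(F, w) = w*(10 + F)
J = 318425/2 (J = 3 + (478*(10 + 161) + 236681)/2 = 3 + (478*171 + 236681)/2 = 3 + (81738 + 236681)/2 = 3 + (1/2)*318419 = 3 + 318419/2 = 318425/2 ≈ 1.5921e+5)
R(a) = 21 (R(a) = -80 + 101 = 21)
J + R((E(-4) + 6)**2 - (-1)*(-71)) = 318425/2 + 21 = 318467/2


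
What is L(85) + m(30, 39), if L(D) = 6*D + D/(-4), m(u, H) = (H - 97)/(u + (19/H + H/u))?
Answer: 24145655/49588 ≈ 486.93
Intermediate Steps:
m(u, H) = (-97 + H)/(u + 19/H + H/u)
L(D) = 23*D/4 (L(D) = 6*D + D*(-¼) = 6*D - D/4 = 23*D/4)
L(85) + m(30, 39) = (23/4)*85 + 39*30*(-97 + 39)/(39² + 19*30 + 39*30²) = 1955/4 + 39*30*(-58)/(1521 + 570 + 39*900) = 1955/4 + 39*30*(-58)/(1521 + 570 + 35100) = 1955/4 + 39*30*(-58)/37191 = 1955/4 + 39*30*(1/37191)*(-58) = 1955/4 - 22620/12397 = 24145655/49588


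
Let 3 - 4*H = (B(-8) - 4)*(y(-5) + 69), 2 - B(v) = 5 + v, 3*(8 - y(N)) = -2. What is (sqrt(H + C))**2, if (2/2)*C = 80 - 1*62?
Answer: -2/3 ≈ -0.66667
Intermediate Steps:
y(N) = 26/3 (y(N) = 8 - 1/3*(-2) = 8 + 2/3 = 26/3)
B(v) = -3 - v (B(v) = 2 - (5 + v) = 2 + (-5 - v) = -3 - v)
C = 18 (C = 80 - 1*62 = 80 - 62 = 18)
H = -56/3 (H = 3/4 - ((-3 - 1*(-8)) - 4)*(26/3 + 69)/4 = 3/4 - ((-3 + 8) - 4)*233/(4*3) = 3/4 - (5 - 4)*233/(4*3) = 3/4 - 233/(4*3) = 3/4 - 1/4*233/3 = 3/4 - 233/12 = -56/3 ≈ -18.667)
(sqrt(H + C))**2 = (sqrt(-56/3 + 18))**2 = (sqrt(-2/3))**2 = (I*sqrt(6)/3)**2 = -2/3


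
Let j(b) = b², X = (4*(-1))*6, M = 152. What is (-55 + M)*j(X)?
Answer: 55872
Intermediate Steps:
X = -24 (X = -4*6 = -24)
(-55 + M)*j(X) = (-55 + 152)*(-24)² = 97*576 = 55872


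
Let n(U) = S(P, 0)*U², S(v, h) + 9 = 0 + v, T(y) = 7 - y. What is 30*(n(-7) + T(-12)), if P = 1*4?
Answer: -6780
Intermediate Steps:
P = 4
S(v, h) = -9 + v (S(v, h) = -9 + (0 + v) = -9 + v)
n(U) = -5*U² (n(U) = (-9 + 4)*U² = -5*U²)
30*(n(-7) + T(-12)) = 30*(-5*(-7)² + (7 - 1*(-12))) = 30*(-5*49 + (7 + 12)) = 30*(-245 + 19) = 30*(-226) = -6780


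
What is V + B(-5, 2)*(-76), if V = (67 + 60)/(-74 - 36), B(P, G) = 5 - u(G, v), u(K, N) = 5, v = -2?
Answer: -127/110 ≈ -1.1545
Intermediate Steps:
B(P, G) = 0 (B(P, G) = 5 - 1*5 = 5 - 5 = 0)
V = -127/110 (V = 127/(-110) = 127*(-1/110) = -127/110 ≈ -1.1545)
V + B(-5, 2)*(-76) = -127/110 + 0*(-76) = -127/110 + 0 = -127/110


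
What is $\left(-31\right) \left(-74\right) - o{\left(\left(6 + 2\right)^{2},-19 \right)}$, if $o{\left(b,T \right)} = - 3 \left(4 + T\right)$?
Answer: $2249$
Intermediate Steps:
$o{\left(b,T \right)} = -12 - 3 T$
$\left(-31\right) \left(-74\right) - o{\left(\left(6 + 2\right)^{2},-19 \right)} = \left(-31\right) \left(-74\right) - \left(-12 - -57\right) = 2294 - \left(-12 + 57\right) = 2294 - 45 = 2249$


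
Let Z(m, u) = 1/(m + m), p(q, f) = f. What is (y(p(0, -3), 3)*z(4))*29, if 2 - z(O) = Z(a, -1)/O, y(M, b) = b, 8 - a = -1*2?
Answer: 13833/80 ≈ 172.91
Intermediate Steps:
a = 10 (a = 8 - (-1)*2 = 8 - 1*(-2) = 8 + 2 = 10)
Z(m, u) = 1/(2*m)
z(O) = 2 - 1/(20*O) (z(O) = 2 - (1/2)/10/O = 2 - (1/2)*(1/10)/O = 2 - 1/(20*O))
(y(p(0, -3), 3)*z(4))*29 = (3*(2 - 1/20/4))*29 = (3*(2 - 1/20*1/4))*29 = (3*(2 - 1/80))*29 = (3*(159/80))*29 = (477/80)*29 = 13833/80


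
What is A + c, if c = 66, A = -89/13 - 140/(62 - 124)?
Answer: 24749/403 ≈ 61.412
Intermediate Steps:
A = -1849/403 (A = -89*1/13 - 140/(-62) = -89/13 - 140*(-1/62) = -89/13 + 70/31 = -1849/403 ≈ -4.5881)
A + c = -1849/403 + 66 = 24749/403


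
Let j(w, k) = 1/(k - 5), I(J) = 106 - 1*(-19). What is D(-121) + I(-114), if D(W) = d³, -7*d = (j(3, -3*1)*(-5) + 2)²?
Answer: 32517953/262144 ≈ 124.05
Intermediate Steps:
I(J) = 125 (I(J) = 106 + 19 = 125)
j(w, k) = 1/(-5 + k)
d = -63/64 (d = -(-5/(-5 - 3*1) + 2)²/7 = -(-5/(-5 - 3) + 2)²/7 = -(-5/(-8) + 2)²/7 = -(-⅛*(-5) + 2)²/7 = -(5/8 + 2)²/7 = -(21/8)²/7 = -⅐*441/64 = -63/64 ≈ -0.98438)
D(W) = -250047/262144 (D(W) = (-63/64)³ = -250047/262144)
D(-121) + I(-114) = -250047/262144 + 125 = 32517953/262144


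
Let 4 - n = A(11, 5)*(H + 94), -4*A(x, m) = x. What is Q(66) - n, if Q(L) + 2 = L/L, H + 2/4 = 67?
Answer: -3571/8 ≈ -446.38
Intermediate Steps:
A(x, m) = -x/4
H = 133/2 (H = -½ + 67 = 133/2 ≈ 66.500)
Q(L) = -1 (Q(L) = -2 + L/L = -2 + 1 = -1)
n = 3563/8 (n = 4 - (-¼*11)*(133/2 + 94) = 4 - (-11)*321/(4*2) = 4 - 1*(-3531/8) = 4 + 3531/8 = 3563/8 ≈ 445.38)
Q(66) - n = -1 - 1*3563/8 = -1 - 3563/8 = -3571/8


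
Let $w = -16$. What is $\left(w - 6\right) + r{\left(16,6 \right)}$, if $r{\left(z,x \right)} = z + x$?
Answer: $0$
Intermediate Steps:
$r{\left(z,x \right)} = x + z$
$\left(w - 6\right) + r{\left(16,6 \right)} = \left(-16 - 6\right) + \left(6 + 16\right) = -22 + 22 = 0$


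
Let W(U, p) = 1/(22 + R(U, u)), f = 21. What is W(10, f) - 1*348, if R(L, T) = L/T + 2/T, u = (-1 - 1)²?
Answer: -8699/25 ≈ -347.96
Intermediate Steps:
u = 4 (u = (-2)² = 4)
R(L, T) = 2/T + L/T
W(U, p) = 1/(45/2 + U/4) (W(U, p) = 1/(22 + (2 + U)/4) = 1/(22 + (½ + U/4)) = 1/(45/2 + U/4))
W(10, f) - 1*348 = 4/(90 + 10) - 1*348 = 4/100 - 348 = 4*(1/100) - 348 = 1/25 - 348 = -8699/25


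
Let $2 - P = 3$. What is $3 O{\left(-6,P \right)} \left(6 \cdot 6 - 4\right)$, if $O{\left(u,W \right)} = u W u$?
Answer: $-3456$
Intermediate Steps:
$P = -1$ ($P = 2 - 3 = -1$)
$O{\left(u,W \right)} = W u^{2}$ ($O{\left(u,W \right)} = W u u = W u^{2}$)
$3 O{\left(-6,P \right)} \left(6 \cdot 6 - 4\right) = 3 \left(- \left(-6\right)^{2}\right) \left(6 \cdot 6 - 4\right) = 3 \left(\left(-1\right) 36\right) \left(36 - 4\right) = 3 \left(-36\right) 32 = \left(-108\right) 32 = -3456$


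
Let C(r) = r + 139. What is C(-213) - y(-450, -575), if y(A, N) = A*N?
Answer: -258824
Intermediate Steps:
C(r) = 139 + r
C(-213) - y(-450, -575) = (139 - 213) - (-450)*(-575) = -74 - 1*258750 = -74 - 258750 = -258824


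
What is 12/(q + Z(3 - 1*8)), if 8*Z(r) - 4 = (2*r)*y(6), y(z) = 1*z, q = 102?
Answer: 12/95 ≈ 0.12632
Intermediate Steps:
y(z) = z
Z(r) = ½ + 3*r/2 (Z(r) = ½ + ((2*r)*6)/8 = ½ + (12*r)/8 = ½ + 3*r/2)
12/(q + Z(3 - 1*8)) = 12/(102 + (½ + 3*(3 - 1*8)/2)) = 12/(102 + (½ + 3*(3 - 8)/2)) = 12/(102 + (½ + (3/2)*(-5))) = 12/(102 + (½ - 15/2)) = 12/(102 - 7) = 12/95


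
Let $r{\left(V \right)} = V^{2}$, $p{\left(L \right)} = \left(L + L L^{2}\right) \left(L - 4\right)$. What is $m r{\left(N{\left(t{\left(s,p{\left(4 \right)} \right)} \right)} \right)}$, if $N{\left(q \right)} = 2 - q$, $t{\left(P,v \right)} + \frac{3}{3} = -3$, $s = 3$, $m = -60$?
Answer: $-2160$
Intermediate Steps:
$p{\left(L \right)} = \left(-4 + L\right) \left(L + L^{3}\right)$ ($p{\left(L \right)} = \left(L + L^{3}\right) \left(-4 + L\right) = \left(-4 + L\right) \left(L + L^{3}\right)$)
$t{\left(P,v \right)} = -4$ ($t{\left(P,v \right)} = -1 - 3 = -4$)
$m r{\left(N{\left(t{\left(s,p{\left(4 \right)} \right)} \right)} \right)} = - 60 \left(2 - -4\right)^{2} = - 60 \left(2 + 4\right)^{2} = - 60 \cdot 6^{2} = \left(-60\right) 36 = -2160$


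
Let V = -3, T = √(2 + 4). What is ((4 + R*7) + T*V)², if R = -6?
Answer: 1498 + 228*√6 ≈ 2056.5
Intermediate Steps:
T = √6 ≈ 2.4495
((4 + R*7) + T*V)² = ((4 - 6*7) + √6*(-3))² = ((4 - 42) - 3*√6)² = (-38 - 3*√6)²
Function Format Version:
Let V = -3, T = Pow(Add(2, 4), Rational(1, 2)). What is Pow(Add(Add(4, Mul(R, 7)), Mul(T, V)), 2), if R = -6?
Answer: Add(1498, Mul(228, Pow(6, Rational(1, 2)))) ≈ 2056.5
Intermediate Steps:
T = Pow(6, Rational(1, 2)) ≈ 2.4495
Pow(Add(Add(4, Mul(R, 7)), Mul(T, V)), 2) = Pow(Add(Add(4, Mul(-6, 7)), Mul(Pow(6, Rational(1, 2)), -3)), 2) = Pow(Add(Add(4, -42), Mul(-3, Pow(6, Rational(1, 2)))), 2) = Pow(Add(-38, Mul(-3, Pow(6, Rational(1, 2)))), 2)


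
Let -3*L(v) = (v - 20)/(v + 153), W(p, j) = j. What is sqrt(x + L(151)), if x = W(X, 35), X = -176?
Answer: sqrt(1811973)/228 ≈ 5.9039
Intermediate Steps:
L(v) = -(-20 + v)/(3*(153 + v)) (L(v) = -(v - 20)/(3*(v + 153)) = -(-20 + v)/(3*(153 + v)))
x = 35
sqrt(x + L(151)) = sqrt(35 + (20 - 1*151)/(3*(153 + 151))) = sqrt(35 + (1/3)*(20 - 151)/304) = sqrt(35 + (1/3)*(1/304)*(-131)) = sqrt(35 - 131/912) = sqrt(31789/912) = sqrt(1811973)/228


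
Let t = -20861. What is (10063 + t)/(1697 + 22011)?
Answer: -5399/11854 ≈ -0.45546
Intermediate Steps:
(10063 + t)/(1697 + 22011) = (10063 - 20861)/(1697 + 22011) = -10798/23708 = -10798*1/23708 = -5399/11854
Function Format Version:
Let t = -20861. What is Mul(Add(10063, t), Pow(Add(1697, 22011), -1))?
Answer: Rational(-5399, 11854) ≈ -0.45546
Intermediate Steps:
Mul(Add(10063, t), Pow(Add(1697, 22011), -1)) = Mul(Add(10063, -20861), Pow(Add(1697, 22011), -1)) = Mul(-10798, Pow(23708, -1)) = Mul(-10798, Rational(1, 23708)) = Rational(-5399, 11854)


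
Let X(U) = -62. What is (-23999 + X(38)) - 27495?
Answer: -51556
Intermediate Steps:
(-23999 + X(38)) - 27495 = (-23999 - 62) - 27495 = -24061 - 27495 = -51556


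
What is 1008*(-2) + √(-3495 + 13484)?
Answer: -2016 + √9989 ≈ -1916.1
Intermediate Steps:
1008*(-2) + √(-3495 + 13484) = -2016 + √9989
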